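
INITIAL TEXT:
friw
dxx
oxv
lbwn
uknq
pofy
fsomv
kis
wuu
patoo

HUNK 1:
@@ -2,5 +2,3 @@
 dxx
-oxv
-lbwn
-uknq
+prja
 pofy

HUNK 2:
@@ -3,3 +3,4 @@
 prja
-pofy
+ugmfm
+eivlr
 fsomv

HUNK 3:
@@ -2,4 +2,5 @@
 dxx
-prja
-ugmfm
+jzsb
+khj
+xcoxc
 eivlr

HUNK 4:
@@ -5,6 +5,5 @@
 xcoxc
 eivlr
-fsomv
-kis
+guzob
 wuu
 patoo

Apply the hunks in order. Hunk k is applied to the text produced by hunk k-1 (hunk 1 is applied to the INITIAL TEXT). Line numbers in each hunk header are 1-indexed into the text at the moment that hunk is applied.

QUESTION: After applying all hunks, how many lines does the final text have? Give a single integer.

Hunk 1: at line 2 remove [oxv,lbwn,uknq] add [prja] -> 8 lines: friw dxx prja pofy fsomv kis wuu patoo
Hunk 2: at line 3 remove [pofy] add [ugmfm,eivlr] -> 9 lines: friw dxx prja ugmfm eivlr fsomv kis wuu patoo
Hunk 3: at line 2 remove [prja,ugmfm] add [jzsb,khj,xcoxc] -> 10 lines: friw dxx jzsb khj xcoxc eivlr fsomv kis wuu patoo
Hunk 4: at line 5 remove [fsomv,kis] add [guzob] -> 9 lines: friw dxx jzsb khj xcoxc eivlr guzob wuu patoo
Final line count: 9

Answer: 9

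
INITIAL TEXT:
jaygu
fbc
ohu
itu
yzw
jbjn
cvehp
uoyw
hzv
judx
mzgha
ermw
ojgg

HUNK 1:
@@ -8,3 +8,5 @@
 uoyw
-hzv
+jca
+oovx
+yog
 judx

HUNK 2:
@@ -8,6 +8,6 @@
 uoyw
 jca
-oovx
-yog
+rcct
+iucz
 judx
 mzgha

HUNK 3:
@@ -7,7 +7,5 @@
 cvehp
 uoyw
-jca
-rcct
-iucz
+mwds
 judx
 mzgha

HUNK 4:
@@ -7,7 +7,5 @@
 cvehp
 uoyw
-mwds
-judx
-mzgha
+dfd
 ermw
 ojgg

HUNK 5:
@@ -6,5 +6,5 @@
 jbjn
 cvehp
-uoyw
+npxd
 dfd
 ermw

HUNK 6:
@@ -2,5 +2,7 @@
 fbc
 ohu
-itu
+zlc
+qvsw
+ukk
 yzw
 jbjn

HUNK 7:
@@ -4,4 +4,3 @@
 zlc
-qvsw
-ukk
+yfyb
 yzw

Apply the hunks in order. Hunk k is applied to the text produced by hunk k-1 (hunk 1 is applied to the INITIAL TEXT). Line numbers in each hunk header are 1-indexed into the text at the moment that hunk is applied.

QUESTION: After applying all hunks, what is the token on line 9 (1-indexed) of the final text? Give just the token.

Answer: npxd

Derivation:
Hunk 1: at line 8 remove [hzv] add [jca,oovx,yog] -> 15 lines: jaygu fbc ohu itu yzw jbjn cvehp uoyw jca oovx yog judx mzgha ermw ojgg
Hunk 2: at line 8 remove [oovx,yog] add [rcct,iucz] -> 15 lines: jaygu fbc ohu itu yzw jbjn cvehp uoyw jca rcct iucz judx mzgha ermw ojgg
Hunk 3: at line 7 remove [jca,rcct,iucz] add [mwds] -> 13 lines: jaygu fbc ohu itu yzw jbjn cvehp uoyw mwds judx mzgha ermw ojgg
Hunk 4: at line 7 remove [mwds,judx,mzgha] add [dfd] -> 11 lines: jaygu fbc ohu itu yzw jbjn cvehp uoyw dfd ermw ojgg
Hunk 5: at line 6 remove [uoyw] add [npxd] -> 11 lines: jaygu fbc ohu itu yzw jbjn cvehp npxd dfd ermw ojgg
Hunk 6: at line 2 remove [itu] add [zlc,qvsw,ukk] -> 13 lines: jaygu fbc ohu zlc qvsw ukk yzw jbjn cvehp npxd dfd ermw ojgg
Hunk 7: at line 4 remove [qvsw,ukk] add [yfyb] -> 12 lines: jaygu fbc ohu zlc yfyb yzw jbjn cvehp npxd dfd ermw ojgg
Final line 9: npxd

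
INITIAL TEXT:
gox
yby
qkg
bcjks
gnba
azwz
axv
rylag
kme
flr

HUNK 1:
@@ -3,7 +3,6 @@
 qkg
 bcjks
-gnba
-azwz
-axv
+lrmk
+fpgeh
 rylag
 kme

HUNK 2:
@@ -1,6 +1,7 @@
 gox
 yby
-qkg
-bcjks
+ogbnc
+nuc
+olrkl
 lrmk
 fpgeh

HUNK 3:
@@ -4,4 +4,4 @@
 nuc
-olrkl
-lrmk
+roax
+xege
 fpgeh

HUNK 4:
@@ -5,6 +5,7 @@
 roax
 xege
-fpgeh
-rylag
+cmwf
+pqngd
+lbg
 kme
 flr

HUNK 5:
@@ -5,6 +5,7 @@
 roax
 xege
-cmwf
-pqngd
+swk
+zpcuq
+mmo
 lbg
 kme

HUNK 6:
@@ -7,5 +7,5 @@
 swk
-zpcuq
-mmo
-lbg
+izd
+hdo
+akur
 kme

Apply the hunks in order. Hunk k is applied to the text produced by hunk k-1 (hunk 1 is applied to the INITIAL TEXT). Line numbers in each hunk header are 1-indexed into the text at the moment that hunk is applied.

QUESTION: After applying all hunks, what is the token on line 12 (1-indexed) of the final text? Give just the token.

Hunk 1: at line 3 remove [gnba,azwz,axv] add [lrmk,fpgeh] -> 9 lines: gox yby qkg bcjks lrmk fpgeh rylag kme flr
Hunk 2: at line 1 remove [qkg,bcjks] add [ogbnc,nuc,olrkl] -> 10 lines: gox yby ogbnc nuc olrkl lrmk fpgeh rylag kme flr
Hunk 3: at line 4 remove [olrkl,lrmk] add [roax,xege] -> 10 lines: gox yby ogbnc nuc roax xege fpgeh rylag kme flr
Hunk 4: at line 5 remove [fpgeh,rylag] add [cmwf,pqngd,lbg] -> 11 lines: gox yby ogbnc nuc roax xege cmwf pqngd lbg kme flr
Hunk 5: at line 5 remove [cmwf,pqngd] add [swk,zpcuq,mmo] -> 12 lines: gox yby ogbnc nuc roax xege swk zpcuq mmo lbg kme flr
Hunk 6: at line 7 remove [zpcuq,mmo,lbg] add [izd,hdo,akur] -> 12 lines: gox yby ogbnc nuc roax xege swk izd hdo akur kme flr
Final line 12: flr

Answer: flr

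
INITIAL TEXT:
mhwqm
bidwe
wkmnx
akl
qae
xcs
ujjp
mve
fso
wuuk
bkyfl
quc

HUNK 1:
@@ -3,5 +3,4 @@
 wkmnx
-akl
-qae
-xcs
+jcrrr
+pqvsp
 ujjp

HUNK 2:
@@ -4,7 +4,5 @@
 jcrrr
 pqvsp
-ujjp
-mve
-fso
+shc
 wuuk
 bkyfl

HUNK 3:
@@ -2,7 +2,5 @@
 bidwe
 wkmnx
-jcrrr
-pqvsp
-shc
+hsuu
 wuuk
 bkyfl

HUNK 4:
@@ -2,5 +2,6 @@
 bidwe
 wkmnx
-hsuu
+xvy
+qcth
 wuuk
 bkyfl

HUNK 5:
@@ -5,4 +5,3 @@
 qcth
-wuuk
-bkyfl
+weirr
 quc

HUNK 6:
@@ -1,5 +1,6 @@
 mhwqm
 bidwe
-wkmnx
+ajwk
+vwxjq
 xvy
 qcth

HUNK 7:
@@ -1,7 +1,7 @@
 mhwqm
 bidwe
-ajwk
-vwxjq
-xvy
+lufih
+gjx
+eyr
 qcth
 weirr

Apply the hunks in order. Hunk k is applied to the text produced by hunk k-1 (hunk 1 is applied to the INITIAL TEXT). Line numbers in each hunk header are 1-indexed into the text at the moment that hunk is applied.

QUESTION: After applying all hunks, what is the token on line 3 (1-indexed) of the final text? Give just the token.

Hunk 1: at line 3 remove [akl,qae,xcs] add [jcrrr,pqvsp] -> 11 lines: mhwqm bidwe wkmnx jcrrr pqvsp ujjp mve fso wuuk bkyfl quc
Hunk 2: at line 4 remove [ujjp,mve,fso] add [shc] -> 9 lines: mhwqm bidwe wkmnx jcrrr pqvsp shc wuuk bkyfl quc
Hunk 3: at line 2 remove [jcrrr,pqvsp,shc] add [hsuu] -> 7 lines: mhwqm bidwe wkmnx hsuu wuuk bkyfl quc
Hunk 4: at line 2 remove [hsuu] add [xvy,qcth] -> 8 lines: mhwqm bidwe wkmnx xvy qcth wuuk bkyfl quc
Hunk 5: at line 5 remove [wuuk,bkyfl] add [weirr] -> 7 lines: mhwqm bidwe wkmnx xvy qcth weirr quc
Hunk 6: at line 1 remove [wkmnx] add [ajwk,vwxjq] -> 8 lines: mhwqm bidwe ajwk vwxjq xvy qcth weirr quc
Hunk 7: at line 1 remove [ajwk,vwxjq,xvy] add [lufih,gjx,eyr] -> 8 lines: mhwqm bidwe lufih gjx eyr qcth weirr quc
Final line 3: lufih

Answer: lufih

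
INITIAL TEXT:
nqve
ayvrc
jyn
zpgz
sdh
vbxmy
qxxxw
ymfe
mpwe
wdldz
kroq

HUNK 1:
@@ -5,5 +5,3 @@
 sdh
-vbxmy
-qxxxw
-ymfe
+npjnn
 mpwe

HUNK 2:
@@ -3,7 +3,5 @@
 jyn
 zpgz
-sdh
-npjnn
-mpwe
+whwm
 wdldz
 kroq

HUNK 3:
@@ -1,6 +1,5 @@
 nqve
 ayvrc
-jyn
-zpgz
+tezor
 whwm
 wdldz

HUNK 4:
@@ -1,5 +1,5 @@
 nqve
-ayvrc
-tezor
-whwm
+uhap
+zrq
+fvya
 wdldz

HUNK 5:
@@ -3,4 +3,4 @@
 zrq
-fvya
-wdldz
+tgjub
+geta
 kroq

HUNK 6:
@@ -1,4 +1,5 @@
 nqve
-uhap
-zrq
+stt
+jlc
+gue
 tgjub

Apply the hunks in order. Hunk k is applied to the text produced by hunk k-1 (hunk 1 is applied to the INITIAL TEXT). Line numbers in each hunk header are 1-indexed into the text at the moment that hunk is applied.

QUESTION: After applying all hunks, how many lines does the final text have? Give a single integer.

Answer: 7

Derivation:
Hunk 1: at line 5 remove [vbxmy,qxxxw,ymfe] add [npjnn] -> 9 lines: nqve ayvrc jyn zpgz sdh npjnn mpwe wdldz kroq
Hunk 2: at line 3 remove [sdh,npjnn,mpwe] add [whwm] -> 7 lines: nqve ayvrc jyn zpgz whwm wdldz kroq
Hunk 3: at line 1 remove [jyn,zpgz] add [tezor] -> 6 lines: nqve ayvrc tezor whwm wdldz kroq
Hunk 4: at line 1 remove [ayvrc,tezor,whwm] add [uhap,zrq,fvya] -> 6 lines: nqve uhap zrq fvya wdldz kroq
Hunk 5: at line 3 remove [fvya,wdldz] add [tgjub,geta] -> 6 lines: nqve uhap zrq tgjub geta kroq
Hunk 6: at line 1 remove [uhap,zrq] add [stt,jlc,gue] -> 7 lines: nqve stt jlc gue tgjub geta kroq
Final line count: 7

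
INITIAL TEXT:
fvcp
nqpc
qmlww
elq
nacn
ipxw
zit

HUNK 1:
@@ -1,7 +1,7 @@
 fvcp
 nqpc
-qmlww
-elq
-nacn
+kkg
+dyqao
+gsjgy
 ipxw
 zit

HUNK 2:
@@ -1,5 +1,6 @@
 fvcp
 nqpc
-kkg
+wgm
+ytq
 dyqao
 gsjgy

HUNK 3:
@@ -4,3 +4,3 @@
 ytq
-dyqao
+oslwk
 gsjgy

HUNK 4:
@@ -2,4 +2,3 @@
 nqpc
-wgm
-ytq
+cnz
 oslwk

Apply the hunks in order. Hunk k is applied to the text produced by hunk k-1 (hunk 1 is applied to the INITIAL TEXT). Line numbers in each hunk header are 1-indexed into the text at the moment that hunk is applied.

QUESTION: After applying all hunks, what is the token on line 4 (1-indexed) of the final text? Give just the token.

Answer: oslwk

Derivation:
Hunk 1: at line 1 remove [qmlww,elq,nacn] add [kkg,dyqao,gsjgy] -> 7 lines: fvcp nqpc kkg dyqao gsjgy ipxw zit
Hunk 2: at line 1 remove [kkg] add [wgm,ytq] -> 8 lines: fvcp nqpc wgm ytq dyqao gsjgy ipxw zit
Hunk 3: at line 4 remove [dyqao] add [oslwk] -> 8 lines: fvcp nqpc wgm ytq oslwk gsjgy ipxw zit
Hunk 4: at line 2 remove [wgm,ytq] add [cnz] -> 7 lines: fvcp nqpc cnz oslwk gsjgy ipxw zit
Final line 4: oslwk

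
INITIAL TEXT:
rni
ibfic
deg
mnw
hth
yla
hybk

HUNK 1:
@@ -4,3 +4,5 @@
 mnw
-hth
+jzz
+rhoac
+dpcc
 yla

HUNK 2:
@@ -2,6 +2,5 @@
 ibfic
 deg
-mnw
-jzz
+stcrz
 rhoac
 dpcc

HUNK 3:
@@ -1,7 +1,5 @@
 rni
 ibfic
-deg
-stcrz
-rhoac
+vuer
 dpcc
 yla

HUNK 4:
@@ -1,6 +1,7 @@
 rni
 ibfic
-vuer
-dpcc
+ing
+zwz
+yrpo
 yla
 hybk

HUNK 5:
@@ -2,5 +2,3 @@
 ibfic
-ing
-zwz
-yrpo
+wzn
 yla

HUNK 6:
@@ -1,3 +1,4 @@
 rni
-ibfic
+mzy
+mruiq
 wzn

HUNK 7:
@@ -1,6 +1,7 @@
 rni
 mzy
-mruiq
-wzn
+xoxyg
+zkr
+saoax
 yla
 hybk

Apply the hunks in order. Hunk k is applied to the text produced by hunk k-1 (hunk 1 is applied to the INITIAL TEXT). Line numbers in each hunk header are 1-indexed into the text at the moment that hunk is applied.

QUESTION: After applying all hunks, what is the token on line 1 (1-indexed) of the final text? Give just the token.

Answer: rni

Derivation:
Hunk 1: at line 4 remove [hth] add [jzz,rhoac,dpcc] -> 9 lines: rni ibfic deg mnw jzz rhoac dpcc yla hybk
Hunk 2: at line 2 remove [mnw,jzz] add [stcrz] -> 8 lines: rni ibfic deg stcrz rhoac dpcc yla hybk
Hunk 3: at line 1 remove [deg,stcrz,rhoac] add [vuer] -> 6 lines: rni ibfic vuer dpcc yla hybk
Hunk 4: at line 1 remove [vuer,dpcc] add [ing,zwz,yrpo] -> 7 lines: rni ibfic ing zwz yrpo yla hybk
Hunk 5: at line 2 remove [ing,zwz,yrpo] add [wzn] -> 5 lines: rni ibfic wzn yla hybk
Hunk 6: at line 1 remove [ibfic] add [mzy,mruiq] -> 6 lines: rni mzy mruiq wzn yla hybk
Hunk 7: at line 1 remove [mruiq,wzn] add [xoxyg,zkr,saoax] -> 7 lines: rni mzy xoxyg zkr saoax yla hybk
Final line 1: rni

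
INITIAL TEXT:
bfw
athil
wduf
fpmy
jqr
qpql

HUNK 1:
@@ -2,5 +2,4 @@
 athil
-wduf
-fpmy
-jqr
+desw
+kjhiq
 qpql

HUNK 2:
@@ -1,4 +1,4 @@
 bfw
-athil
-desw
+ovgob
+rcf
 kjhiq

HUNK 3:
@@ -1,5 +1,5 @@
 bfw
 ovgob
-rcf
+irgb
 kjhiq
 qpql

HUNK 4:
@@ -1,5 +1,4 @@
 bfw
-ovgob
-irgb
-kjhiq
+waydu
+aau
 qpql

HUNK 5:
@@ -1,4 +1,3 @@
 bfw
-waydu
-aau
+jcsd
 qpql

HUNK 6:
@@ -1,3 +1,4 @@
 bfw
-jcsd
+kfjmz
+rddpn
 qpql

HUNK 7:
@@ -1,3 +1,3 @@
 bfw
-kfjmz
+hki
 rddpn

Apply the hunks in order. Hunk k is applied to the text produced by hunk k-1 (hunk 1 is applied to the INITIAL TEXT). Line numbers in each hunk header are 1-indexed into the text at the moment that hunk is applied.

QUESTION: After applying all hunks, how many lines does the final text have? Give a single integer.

Hunk 1: at line 2 remove [wduf,fpmy,jqr] add [desw,kjhiq] -> 5 lines: bfw athil desw kjhiq qpql
Hunk 2: at line 1 remove [athil,desw] add [ovgob,rcf] -> 5 lines: bfw ovgob rcf kjhiq qpql
Hunk 3: at line 1 remove [rcf] add [irgb] -> 5 lines: bfw ovgob irgb kjhiq qpql
Hunk 4: at line 1 remove [ovgob,irgb,kjhiq] add [waydu,aau] -> 4 lines: bfw waydu aau qpql
Hunk 5: at line 1 remove [waydu,aau] add [jcsd] -> 3 lines: bfw jcsd qpql
Hunk 6: at line 1 remove [jcsd] add [kfjmz,rddpn] -> 4 lines: bfw kfjmz rddpn qpql
Hunk 7: at line 1 remove [kfjmz] add [hki] -> 4 lines: bfw hki rddpn qpql
Final line count: 4

Answer: 4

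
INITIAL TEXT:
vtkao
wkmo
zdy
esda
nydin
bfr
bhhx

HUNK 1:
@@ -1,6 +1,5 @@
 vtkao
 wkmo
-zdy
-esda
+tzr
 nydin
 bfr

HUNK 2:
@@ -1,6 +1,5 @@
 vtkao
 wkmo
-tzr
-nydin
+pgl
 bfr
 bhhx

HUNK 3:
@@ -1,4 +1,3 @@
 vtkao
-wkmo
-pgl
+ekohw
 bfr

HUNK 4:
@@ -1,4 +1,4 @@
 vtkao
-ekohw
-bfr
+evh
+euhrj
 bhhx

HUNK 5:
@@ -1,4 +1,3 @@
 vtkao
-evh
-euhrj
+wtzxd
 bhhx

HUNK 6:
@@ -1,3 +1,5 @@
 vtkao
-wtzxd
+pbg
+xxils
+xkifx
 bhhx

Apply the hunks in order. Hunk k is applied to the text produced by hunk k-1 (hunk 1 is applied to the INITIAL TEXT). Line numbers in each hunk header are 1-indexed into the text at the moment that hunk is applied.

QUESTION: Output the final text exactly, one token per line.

Hunk 1: at line 1 remove [zdy,esda] add [tzr] -> 6 lines: vtkao wkmo tzr nydin bfr bhhx
Hunk 2: at line 1 remove [tzr,nydin] add [pgl] -> 5 lines: vtkao wkmo pgl bfr bhhx
Hunk 3: at line 1 remove [wkmo,pgl] add [ekohw] -> 4 lines: vtkao ekohw bfr bhhx
Hunk 4: at line 1 remove [ekohw,bfr] add [evh,euhrj] -> 4 lines: vtkao evh euhrj bhhx
Hunk 5: at line 1 remove [evh,euhrj] add [wtzxd] -> 3 lines: vtkao wtzxd bhhx
Hunk 6: at line 1 remove [wtzxd] add [pbg,xxils,xkifx] -> 5 lines: vtkao pbg xxils xkifx bhhx

Answer: vtkao
pbg
xxils
xkifx
bhhx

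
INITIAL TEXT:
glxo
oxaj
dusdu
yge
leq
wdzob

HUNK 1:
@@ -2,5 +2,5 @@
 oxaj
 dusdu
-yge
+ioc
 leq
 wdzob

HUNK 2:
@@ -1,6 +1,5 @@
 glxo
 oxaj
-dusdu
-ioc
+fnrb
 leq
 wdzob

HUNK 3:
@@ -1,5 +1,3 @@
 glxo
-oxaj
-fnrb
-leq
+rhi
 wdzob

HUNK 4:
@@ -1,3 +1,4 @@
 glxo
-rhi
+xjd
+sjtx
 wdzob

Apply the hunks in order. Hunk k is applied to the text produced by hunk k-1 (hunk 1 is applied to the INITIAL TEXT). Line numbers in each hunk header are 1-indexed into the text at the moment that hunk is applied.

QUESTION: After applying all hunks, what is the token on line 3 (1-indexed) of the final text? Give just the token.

Answer: sjtx

Derivation:
Hunk 1: at line 2 remove [yge] add [ioc] -> 6 lines: glxo oxaj dusdu ioc leq wdzob
Hunk 2: at line 1 remove [dusdu,ioc] add [fnrb] -> 5 lines: glxo oxaj fnrb leq wdzob
Hunk 3: at line 1 remove [oxaj,fnrb,leq] add [rhi] -> 3 lines: glxo rhi wdzob
Hunk 4: at line 1 remove [rhi] add [xjd,sjtx] -> 4 lines: glxo xjd sjtx wdzob
Final line 3: sjtx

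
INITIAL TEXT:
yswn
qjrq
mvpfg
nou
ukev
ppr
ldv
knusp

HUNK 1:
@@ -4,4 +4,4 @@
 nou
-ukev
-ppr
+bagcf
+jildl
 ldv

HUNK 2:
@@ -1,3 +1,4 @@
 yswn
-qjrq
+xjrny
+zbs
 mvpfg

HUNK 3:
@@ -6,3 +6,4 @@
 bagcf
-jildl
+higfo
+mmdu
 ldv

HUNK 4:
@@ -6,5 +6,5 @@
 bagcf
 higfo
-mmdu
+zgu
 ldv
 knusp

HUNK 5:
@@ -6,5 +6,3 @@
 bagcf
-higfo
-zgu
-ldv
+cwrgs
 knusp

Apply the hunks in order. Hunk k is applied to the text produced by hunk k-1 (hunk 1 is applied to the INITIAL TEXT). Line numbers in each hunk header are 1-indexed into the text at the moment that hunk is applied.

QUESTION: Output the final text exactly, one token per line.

Answer: yswn
xjrny
zbs
mvpfg
nou
bagcf
cwrgs
knusp

Derivation:
Hunk 1: at line 4 remove [ukev,ppr] add [bagcf,jildl] -> 8 lines: yswn qjrq mvpfg nou bagcf jildl ldv knusp
Hunk 2: at line 1 remove [qjrq] add [xjrny,zbs] -> 9 lines: yswn xjrny zbs mvpfg nou bagcf jildl ldv knusp
Hunk 3: at line 6 remove [jildl] add [higfo,mmdu] -> 10 lines: yswn xjrny zbs mvpfg nou bagcf higfo mmdu ldv knusp
Hunk 4: at line 6 remove [mmdu] add [zgu] -> 10 lines: yswn xjrny zbs mvpfg nou bagcf higfo zgu ldv knusp
Hunk 5: at line 6 remove [higfo,zgu,ldv] add [cwrgs] -> 8 lines: yswn xjrny zbs mvpfg nou bagcf cwrgs knusp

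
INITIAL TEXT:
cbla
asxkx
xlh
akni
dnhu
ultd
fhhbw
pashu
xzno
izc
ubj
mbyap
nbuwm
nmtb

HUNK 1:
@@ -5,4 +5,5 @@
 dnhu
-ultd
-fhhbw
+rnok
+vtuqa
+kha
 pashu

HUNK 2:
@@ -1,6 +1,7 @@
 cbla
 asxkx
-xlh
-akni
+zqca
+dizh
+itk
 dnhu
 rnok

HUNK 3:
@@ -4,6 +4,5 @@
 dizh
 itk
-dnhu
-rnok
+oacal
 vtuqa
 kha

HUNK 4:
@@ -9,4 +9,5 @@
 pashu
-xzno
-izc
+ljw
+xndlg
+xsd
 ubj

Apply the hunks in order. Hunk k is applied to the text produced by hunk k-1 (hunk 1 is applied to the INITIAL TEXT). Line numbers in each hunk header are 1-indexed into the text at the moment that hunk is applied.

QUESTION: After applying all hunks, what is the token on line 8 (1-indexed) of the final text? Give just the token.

Hunk 1: at line 5 remove [ultd,fhhbw] add [rnok,vtuqa,kha] -> 15 lines: cbla asxkx xlh akni dnhu rnok vtuqa kha pashu xzno izc ubj mbyap nbuwm nmtb
Hunk 2: at line 1 remove [xlh,akni] add [zqca,dizh,itk] -> 16 lines: cbla asxkx zqca dizh itk dnhu rnok vtuqa kha pashu xzno izc ubj mbyap nbuwm nmtb
Hunk 3: at line 4 remove [dnhu,rnok] add [oacal] -> 15 lines: cbla asxkx zqca dizh itk oacal vtuqa kha pashu xzno izc ubj mbyap nbuwm nmtb
Hunk 4: at line 9 remove [xzno,izc] add [ljw,xndlg,xsd] -> 16 lines: cbla asxkx zqca dizh itk oacal vtuqa kha pashu ljw xndlg xsd ubj mbyap nbuwm nmtb
Final line 8: kha

Answer: kha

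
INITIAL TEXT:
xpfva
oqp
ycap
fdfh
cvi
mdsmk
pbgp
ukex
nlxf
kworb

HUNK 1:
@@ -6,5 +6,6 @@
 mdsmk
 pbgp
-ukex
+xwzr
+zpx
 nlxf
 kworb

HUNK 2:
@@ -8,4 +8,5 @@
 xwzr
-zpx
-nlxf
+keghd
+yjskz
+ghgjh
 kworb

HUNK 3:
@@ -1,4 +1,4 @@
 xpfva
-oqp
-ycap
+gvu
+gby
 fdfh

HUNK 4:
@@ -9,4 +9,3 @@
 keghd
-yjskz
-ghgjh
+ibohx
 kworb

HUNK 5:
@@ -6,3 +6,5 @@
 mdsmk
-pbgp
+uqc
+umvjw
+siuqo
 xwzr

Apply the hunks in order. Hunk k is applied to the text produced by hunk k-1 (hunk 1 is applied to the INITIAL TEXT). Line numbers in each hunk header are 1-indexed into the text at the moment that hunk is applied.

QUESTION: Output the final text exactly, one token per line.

Hunk 1: at line 6 remove [ukex] add [xwzr,zpx] -> 11 lines: xpfva oqp ycap fdfh cvi mdsmk pbgp xwzr zpx nlxf kworb
Hunk 2: at line 8 remove [zpx,nlxf] add [keghd,yjskz,ghgjh] -> 12 lines: xpfva oqp ycap fdfh cvi mdsmk pbgp xwzr keghd yjskz ghgjh kworb
Hunk 3: at line 1 remove [oqp,ycap] add [gvu,gby] -> 12 lines: xpfva gvu gby fdfh cvi mdsmk pbgp xwzr keghd yjskz ghgjh kworb
Hunk 4: at line 9 remove [yjskz,ghgjh] add [ibohx] -> 11 lines: xpfva gvu gby fdfh cvi mdsmk pbgp xwzr keghd ibohx kworb
Hunk 5: at line 6 remove [pbgp] add [uqc,umvjw,siuqo] -> 13 lines: xpfva gvu gby fdfh cvi mdsmk uqc umvjw siuqo xwzr keghd ibohx kworb

Answer: xpfva
gvu
gby
fdfh
cvi
mdsmk
uqc
umvjw
siuqo
xwzr
keghd
ibohx
kworb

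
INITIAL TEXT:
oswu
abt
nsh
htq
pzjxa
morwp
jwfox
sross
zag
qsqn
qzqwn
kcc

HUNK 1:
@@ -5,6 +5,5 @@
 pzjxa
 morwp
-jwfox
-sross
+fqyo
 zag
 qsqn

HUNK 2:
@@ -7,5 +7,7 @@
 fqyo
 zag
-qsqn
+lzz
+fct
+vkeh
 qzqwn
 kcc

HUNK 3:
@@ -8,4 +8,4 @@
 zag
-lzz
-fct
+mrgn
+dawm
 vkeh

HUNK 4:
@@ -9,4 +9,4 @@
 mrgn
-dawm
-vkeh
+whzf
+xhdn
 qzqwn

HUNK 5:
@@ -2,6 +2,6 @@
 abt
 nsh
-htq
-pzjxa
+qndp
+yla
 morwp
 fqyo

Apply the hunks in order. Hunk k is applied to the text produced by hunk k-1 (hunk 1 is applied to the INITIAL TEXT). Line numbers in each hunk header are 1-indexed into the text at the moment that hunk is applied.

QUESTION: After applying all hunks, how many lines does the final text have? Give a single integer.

Hunk 1: at line 5 remove [jwfox,sross] add [fqyo] -> 11 lines: oswu abt nsh htq pzjxa morwp fqyo zag qsqn qzqwn kcc
Hunk 2: at line 7 remove [qsqn] add [lzz,fct,vkeh] -> 13 lines: oswu abt nsh htq pzjxa morwp fqyo zag lzz fct vkeh qzqwn kcc
Hunk 3: at line 8 remove [lzz,fct] add [mrgn,dawm] -> 13 lines: oswu abt nsh htq pzjxa morwp fqyo zag mrgn dawm vkeh qzqwn kcc
Hunk 4: at line 9 remove [dawm,vkeh] add [whzf,xhdn] -> 13 lines: oswu abt nsh htq pzjxa morwp fqyo zag mrgn whzf xhdn qzqwn kcc
Hunk 5: at line 2 remove [htq,pzjxa] add [qndp,yla] -> 13 lines: oswu abt nsh qndp yla morwp fqyo zag mrgn whzf xhdn qzqwn kcc
Final line count: 13

Answer: 13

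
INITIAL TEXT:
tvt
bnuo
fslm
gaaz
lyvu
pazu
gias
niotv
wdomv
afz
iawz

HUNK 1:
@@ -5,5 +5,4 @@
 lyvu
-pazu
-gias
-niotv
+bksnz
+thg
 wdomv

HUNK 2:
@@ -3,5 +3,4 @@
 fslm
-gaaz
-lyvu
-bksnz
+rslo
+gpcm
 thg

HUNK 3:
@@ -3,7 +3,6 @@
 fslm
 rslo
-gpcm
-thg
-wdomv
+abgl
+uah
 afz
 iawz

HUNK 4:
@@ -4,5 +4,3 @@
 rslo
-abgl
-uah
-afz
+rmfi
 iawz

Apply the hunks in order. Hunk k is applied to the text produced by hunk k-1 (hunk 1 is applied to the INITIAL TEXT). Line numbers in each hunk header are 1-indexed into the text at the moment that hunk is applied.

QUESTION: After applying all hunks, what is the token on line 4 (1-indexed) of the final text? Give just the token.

Answer: rslo

Derivation:
Hunk 1: at line 5 remove [pazu,gias,niotv] add [bksnz,thg] -> 10 lines: tvt bnuo fslm gaaz lyvu bksnz thg wdomv afz iawz
Hunk 2: at line 3 remove [gaaz,lyvu,bksnz] add [rslo,gpcm] -> 9 lines: tvt bnuo fslm rslo gpcm thg wdomv afz iawz
Hunk 3: at line 3 remove [gpcm,thg,wdomv] add [abgl,uah] -> 8 lines: tvt bnuo fslm rslo abgl uah afz iawz
Hunk 4: at line 4 remove [abgl,uah,afz] add [rmfi] -> 6 lines: tvt bnuo fslm rslo rmfi iawz
Final line 4: rslo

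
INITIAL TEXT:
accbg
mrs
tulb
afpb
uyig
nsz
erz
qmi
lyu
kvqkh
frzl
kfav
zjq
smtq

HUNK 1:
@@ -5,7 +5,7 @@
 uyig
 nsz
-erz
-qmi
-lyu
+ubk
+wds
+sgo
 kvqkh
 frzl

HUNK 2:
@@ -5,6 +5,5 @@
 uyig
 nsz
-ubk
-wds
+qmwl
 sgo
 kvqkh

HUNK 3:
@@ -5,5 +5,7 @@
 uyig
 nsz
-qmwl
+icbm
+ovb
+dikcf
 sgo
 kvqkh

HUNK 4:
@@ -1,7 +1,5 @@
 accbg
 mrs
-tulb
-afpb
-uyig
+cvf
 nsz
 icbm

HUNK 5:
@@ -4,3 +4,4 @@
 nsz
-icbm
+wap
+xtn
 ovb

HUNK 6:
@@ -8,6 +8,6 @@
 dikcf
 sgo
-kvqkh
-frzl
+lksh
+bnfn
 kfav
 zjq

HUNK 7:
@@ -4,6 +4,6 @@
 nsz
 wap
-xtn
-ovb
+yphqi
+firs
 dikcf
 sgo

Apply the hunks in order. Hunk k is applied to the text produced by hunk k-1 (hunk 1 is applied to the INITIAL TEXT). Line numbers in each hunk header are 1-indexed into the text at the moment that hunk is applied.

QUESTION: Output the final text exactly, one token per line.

Answer: accbg
mrs
cvf
nsz
wap
yphqi
firs
dikcf
sgo
lksh
bnfn
kfav
zjq
smtq

Derivation:
Hunk 1: at line 5 remove [erz,qmi,lyu] add [ubk,wds,sgo] -> 14 lines: accbg mrs tulb afpb uyig nsz ubk wds sgo kvqkh frzl kfav zjq smtq
Hunk 2: at line 5 remove [ubk,wds] add [qmwl] -> 13 lines: accbg mrs tulb afpb uyig nsz qmwl sgo kvqkh frzl kfav zjq smtq
Hunk 3: at line 5 remove [qmwl] add [icbm,ovb,dikcf] -> 15 lines: accbg mrs tulb afpb uyig nsz icbm ovb dikcf sgo kvqkh frzl kfav zjq smtq
Hunk 4: at line 1 remove [tulb,afpb,uyig] add [cvf] -> 13 lines: accbg mrs cvf nsz icbm ovb dikcf sgo kvqkh frzl kfav zjq smtq
Hunk 5: at line 4 remove [icbm] add [wap,xtn] -> 14 lines: accbg mrs cvf nsz wap xtn ovb dikcf sgo kvqkh frzl kfav zjq smtq
Hunk 6: at line 8 remove [kvqkh,frzl] add [lksh,bnfn] -> 14 lines: accbg mrs cvf nsz wap xtn ovb dikcf sgo lksh bnfn kfav zjq smtq
Hunk 7: at line 4 remove [xtn,ovb] add [yphqi,firs] -> 14 lines: accbg mrs cvf nsz wap yphqi firs dikcf sgo lksh bnfn kfav zjq smtq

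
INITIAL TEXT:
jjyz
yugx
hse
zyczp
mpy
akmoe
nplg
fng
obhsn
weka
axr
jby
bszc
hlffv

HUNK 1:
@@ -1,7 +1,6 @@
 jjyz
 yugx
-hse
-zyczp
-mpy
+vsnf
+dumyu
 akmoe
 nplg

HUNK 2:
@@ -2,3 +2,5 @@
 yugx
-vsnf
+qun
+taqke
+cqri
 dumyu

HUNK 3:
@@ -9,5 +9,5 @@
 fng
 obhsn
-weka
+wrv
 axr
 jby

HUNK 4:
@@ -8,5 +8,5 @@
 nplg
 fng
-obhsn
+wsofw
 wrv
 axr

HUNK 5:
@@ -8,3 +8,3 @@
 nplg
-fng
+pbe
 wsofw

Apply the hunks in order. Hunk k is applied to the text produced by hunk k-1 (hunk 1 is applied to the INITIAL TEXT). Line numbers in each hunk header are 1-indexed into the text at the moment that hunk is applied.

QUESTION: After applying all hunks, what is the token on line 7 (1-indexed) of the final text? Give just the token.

Answer: akmoe

Derivation:
Hunk 1: at line 1 remove [hse,zyczp,mpy] add [vsnf,dumyu] -> 13 lines: jjyz yugx vsnf dumyu akmoe nplg fng obhsn weka axr jby bszc hlffv
Hunk 2: at line 2 remove [vsnf] add [qun,taqke,cqri] -> 15 lines: jjyz yugx qun taqke cqri dumyu akmoe nplg fng obhsn weka axr jby bszc hlffv
Hunk 3: at line 9 remove [weka] add [wrv] -> 15 lines: jjyz yugx qun taqke cqri dumyu akmoe nplg fng obhsn wrv axr jby bszc hlffv
Hunk 4: at line 8 remove [obhsn] add [wsofw] -> 15 lines: jjyz yugx qun taqke cqri dumyu akmoe nplg fng wsofw wrv axr jby bszc hlffv
Hunk 5: at line 8 remove [fng] add [pbe] -> 15 lines: jjyz yugx qun taqke cqri dumyu akmoe nplg pbe wsofw wrv axr jby bszc hlffv
Final line 7: akmoe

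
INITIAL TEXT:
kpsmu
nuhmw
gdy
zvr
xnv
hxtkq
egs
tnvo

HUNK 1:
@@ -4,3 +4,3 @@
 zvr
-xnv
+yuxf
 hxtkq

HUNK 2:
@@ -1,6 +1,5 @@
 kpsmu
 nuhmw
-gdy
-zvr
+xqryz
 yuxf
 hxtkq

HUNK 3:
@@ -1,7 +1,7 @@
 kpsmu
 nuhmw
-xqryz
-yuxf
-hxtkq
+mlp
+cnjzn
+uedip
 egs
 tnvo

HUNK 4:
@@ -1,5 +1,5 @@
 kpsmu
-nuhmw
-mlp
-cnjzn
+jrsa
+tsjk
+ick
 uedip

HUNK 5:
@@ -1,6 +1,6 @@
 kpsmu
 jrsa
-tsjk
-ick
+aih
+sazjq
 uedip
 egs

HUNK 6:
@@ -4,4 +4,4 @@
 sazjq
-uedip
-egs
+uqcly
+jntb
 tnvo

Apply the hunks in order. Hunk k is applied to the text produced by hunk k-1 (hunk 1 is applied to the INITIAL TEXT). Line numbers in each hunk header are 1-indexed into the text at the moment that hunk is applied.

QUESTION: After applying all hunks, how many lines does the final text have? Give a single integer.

Answer: 7

Derivation:
Hunk 1: at line 4 remove [xnv] add [yuxf] -> 8 lines: kpsmu nuhmw gdy zvr yuxf hxtkq egs tnvo
Hunk 2: at line 1 remove [gdy,zvr] add [xqryz] -> 7 lines: kpsmu nuhmw xqryz yuxf hxtkq egs tnvo
Hunk 3: at line 1 remove [xqryz,yuxf,hxtkq] add [mlp,cnjzn,uedip] -> 7 lines: kpsmu nuhmw mlp cnjzn uedip egs tnvo
Hunk 4: at line 1 remove [nuhmw,mlp,cnjzn] add [jrsa,tsjk,ick] -> 7 lines: kpsmu jrsa tsjk ick uedip egs tnvo
Hunk 5: at line 1 remove [tsjk,ick] add [aih,sazjq] -> 7 lines: kpsmu jrsa aih sazjq uedip egs tnvo
Hunk 6: at line 4 remove [uedip,egs] add [uqcly,jntb] -> 7 lines: kpsmu jrsa aih sazjq uqcly jntb tnvo
Final line count: 7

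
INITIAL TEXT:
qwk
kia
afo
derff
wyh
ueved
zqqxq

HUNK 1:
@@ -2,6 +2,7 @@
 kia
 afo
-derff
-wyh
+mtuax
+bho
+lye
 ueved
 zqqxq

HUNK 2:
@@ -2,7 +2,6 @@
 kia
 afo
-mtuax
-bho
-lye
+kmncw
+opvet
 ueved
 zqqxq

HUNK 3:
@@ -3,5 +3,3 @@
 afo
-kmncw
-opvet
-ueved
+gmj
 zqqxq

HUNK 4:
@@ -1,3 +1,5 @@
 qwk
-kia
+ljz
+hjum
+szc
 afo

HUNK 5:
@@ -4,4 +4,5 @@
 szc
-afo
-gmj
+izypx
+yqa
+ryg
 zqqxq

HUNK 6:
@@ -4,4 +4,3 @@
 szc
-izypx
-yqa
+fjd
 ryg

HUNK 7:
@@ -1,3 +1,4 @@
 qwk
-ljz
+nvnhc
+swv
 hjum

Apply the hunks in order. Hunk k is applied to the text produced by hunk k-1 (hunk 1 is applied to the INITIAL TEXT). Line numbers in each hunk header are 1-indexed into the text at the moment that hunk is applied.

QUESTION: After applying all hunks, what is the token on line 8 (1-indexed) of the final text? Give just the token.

Hunk 1: at line 2 remove [derff,wyh] add [mtuax,bho,lye] -> 8 lines: qwk kia afo mtuax bho lye ueved zqqxq
Hunk 2: at line 2 remove [mtuax,bho,lye] add [kmncw,opvet] -> 7 lines: qwk kia afo kmncw opvet ueved zqqxq
Hunk 3: at line 3 remove [kmncw,opvet,ueved] add [gmj] -> 5 lines: qwk kia afo gmj zqqxq
Hunk 4: at line 1 remove [kia] add [ljz,hjum,szc] -> 7 lines: qwk ljz hjum szc afo gmj zqqxq
Hunk 5: at line 4 remove [afo,gmj] add [izypx,yqa,ryg] -> 8 lines: qwk ljz hjum szc izypx yqa ryg zqqxq
Hunk 6: at line 4 remove [izypx,yqa] add [fjd] -> 7 lines: qwk ljz hjum szc fjd ryg zqqxq
Hunk 7: at line 1 remove [ljz] add [nvnhc,swv] -> 8 lines: qwk nvnhc swv hjum szc fjd ryg zqqxq
Final line 8: zqqxq

Answer: zqqxq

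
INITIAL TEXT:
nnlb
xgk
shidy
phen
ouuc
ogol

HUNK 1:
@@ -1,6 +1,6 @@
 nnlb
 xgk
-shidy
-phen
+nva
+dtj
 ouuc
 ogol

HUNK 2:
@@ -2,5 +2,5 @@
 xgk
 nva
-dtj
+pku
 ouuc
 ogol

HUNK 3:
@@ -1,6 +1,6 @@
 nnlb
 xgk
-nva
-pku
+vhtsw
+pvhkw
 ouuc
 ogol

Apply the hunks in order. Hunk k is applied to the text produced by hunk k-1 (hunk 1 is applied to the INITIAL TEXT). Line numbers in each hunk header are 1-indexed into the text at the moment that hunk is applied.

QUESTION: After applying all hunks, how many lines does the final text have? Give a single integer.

Answer: 6

Derivation:
Hunk 1: at line 1 remove [shidy,phen] add [nva,dtj] -> 6 lines: nnlb xgk nva dtj ouuc ogol
Hunk 2: at line 2 remove [dtj] add [pku] -> 6 lines: nnlb xgk nva pku ouuc ogol
Hunk 3: at line 1 remove [nva,pku] add [vhtsw,pvhkw] -> 6 lines: nnlb xgk vhtsw pvhkw ouuc ogol
Final line count: 6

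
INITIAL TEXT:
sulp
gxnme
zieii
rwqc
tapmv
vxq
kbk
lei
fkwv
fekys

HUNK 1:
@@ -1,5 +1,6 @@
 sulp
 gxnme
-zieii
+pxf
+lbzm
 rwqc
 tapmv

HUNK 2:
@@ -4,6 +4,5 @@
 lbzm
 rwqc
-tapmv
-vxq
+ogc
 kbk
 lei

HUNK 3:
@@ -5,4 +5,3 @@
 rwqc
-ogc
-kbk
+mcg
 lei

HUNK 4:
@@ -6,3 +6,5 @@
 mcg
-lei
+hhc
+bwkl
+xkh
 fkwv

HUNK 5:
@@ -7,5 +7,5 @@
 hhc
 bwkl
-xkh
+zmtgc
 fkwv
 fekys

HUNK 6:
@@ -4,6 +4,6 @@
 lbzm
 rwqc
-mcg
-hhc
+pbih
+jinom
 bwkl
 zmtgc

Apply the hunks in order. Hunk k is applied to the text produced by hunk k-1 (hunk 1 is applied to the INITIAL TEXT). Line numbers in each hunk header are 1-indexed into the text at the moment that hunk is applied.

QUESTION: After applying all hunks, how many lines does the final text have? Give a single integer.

Answer: 11

Derivation:
Hunk 1: at line 1 remove [zieii] add [pxf,lbzm] -> 11 lines: sulp gxnme pxf lbzm rwqc tapmv vxq kbk lei fkwv fekys
Hunk 2: at line 4 remove [tapmv,vxq] add [ogc] -> 10 lines: sulp gxnme pxf lbzm rwqc ogc kbk lei fkwv fekys
Hunk 3: at line 5 remove [ogc,kbk] add [mcg] -> 9 lines: sulp gxnme pxf lbzm rwqc mcg lei fkwv fekys
Hunk 4: at line 6 remove [lei] add [hhc,bwkl,xkh] -> 11 lines: sulp gxnme pxf lbzm rwqc mcg hhc bwkl xkh fkwv fekys
Hunk 5: at line 7 remove [xkh] add [zmtgc] -> 11 lines: sulp gxnme pxf lbzm rwqc mcg hhc bwkl zmtgc fkwv fekys
Hunk 6: at line 4 remove [mcg,hhc] add [pbih,jinom] -> 11 lines: sulp gxnme pxf lbzm rwqc pbih jinom bwkl zmtgc fkwv fekys
Final line count: 11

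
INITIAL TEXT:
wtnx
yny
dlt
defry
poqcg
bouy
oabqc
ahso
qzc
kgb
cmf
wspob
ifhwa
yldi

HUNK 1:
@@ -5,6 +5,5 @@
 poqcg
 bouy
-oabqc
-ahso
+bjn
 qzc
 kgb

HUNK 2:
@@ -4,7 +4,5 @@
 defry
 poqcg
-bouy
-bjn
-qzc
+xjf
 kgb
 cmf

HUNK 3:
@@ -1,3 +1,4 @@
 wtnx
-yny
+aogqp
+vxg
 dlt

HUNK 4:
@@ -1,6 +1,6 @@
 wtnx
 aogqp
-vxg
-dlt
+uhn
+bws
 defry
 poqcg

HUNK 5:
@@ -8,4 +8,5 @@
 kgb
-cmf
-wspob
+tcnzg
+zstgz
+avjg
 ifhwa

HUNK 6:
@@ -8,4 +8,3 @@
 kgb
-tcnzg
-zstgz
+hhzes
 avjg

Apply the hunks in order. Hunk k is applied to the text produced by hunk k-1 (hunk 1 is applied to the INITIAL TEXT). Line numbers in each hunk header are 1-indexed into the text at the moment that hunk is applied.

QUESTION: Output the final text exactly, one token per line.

Answer: wtnx
aogqp
uhn
bws
defry
poqcg
xjf
kgb
hhzes
avjg
ifhwa
yldi

Derivation:
Hunk 1: at line 5 remove [oabqc,ahso] add [bjn] -> 13 lines: wtnx yny dlt defry poqcg bouy bjn qzc kgb cmf wspob ifhwa yldi
Hunk 2: at line 4 remove [bouy,bjn,qzc] add [xjf] -> 11 lines: wtnx yny dlt defry poqcg xjf kgb cmf wspob ifhwa yldi
Hunk 3: at line 1 remove [yny] add [aogqp,vxg] -> 12 lines: wtnx aogqp vxg dlt defry poqcg xjf kgb cmf wspob ifhwa yldi
Hunk 4: at line 1 remove [vxg,dlt] add [uhn,bws] -> 12 lines: wtnx aogqp uhn bws defry poqcg xjf kgb cmf wspob ifhwa yldi
Hunk 5: at line 8 remove [cmf,wspob] add [tcnzg,zstgz,avjg] -> 13 lines: wtnx aogqp uhn bws defry poqcg xjf kgb tcnzg zstgz avjg ifhwa yldi
Hunk 6: at line 8 remove [tcnzg,zstgz] add [hhzes] -> 12 lines: wtnx aogqp uhn bws defry poqcg xjf kgb hhzes avjg ifhwa yldi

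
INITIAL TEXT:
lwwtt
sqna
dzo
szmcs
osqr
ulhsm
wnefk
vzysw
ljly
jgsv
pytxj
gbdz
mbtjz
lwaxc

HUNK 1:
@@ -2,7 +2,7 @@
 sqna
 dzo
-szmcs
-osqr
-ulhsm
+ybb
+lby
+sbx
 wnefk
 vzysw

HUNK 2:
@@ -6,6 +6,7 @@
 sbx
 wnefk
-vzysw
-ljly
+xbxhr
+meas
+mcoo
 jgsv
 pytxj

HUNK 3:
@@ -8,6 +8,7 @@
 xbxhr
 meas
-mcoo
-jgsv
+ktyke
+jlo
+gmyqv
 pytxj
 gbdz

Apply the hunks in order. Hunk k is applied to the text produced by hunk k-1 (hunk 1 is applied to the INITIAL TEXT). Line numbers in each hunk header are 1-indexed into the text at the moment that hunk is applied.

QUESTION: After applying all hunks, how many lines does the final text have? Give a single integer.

Answer: 16

Derivation:
Hunk 1: at line 2 remove [szmcs,osqr,ulhsm] add [ybb,lby,sbx] -> 14 lines: lwwtt sqna dzo ybb lby sbx wnefk vzysw ljly jgsv pytxj gbdz mbtjz lwaxc
Hunk 2: at line 6 remove [vzysw,ljly] add [xbxhr,meas,mcoo] -> 15 lines: lwwtt sqna dzo ybb lby sbx wnefk xbxhr meas mcoo jgsv pytxj gbdz mbtjz lwaxc
Hunk 3: at line 8 remove [mcoo,jgsv] add [ktyke,jlo,gmyqv] -> 16 lines: lwwtt sqna dzo ybb lby sbx wnefk xbxhr meas ktyke jlo gmyqv pytxj gbdz mbtjz lwaxc
Final line count: 16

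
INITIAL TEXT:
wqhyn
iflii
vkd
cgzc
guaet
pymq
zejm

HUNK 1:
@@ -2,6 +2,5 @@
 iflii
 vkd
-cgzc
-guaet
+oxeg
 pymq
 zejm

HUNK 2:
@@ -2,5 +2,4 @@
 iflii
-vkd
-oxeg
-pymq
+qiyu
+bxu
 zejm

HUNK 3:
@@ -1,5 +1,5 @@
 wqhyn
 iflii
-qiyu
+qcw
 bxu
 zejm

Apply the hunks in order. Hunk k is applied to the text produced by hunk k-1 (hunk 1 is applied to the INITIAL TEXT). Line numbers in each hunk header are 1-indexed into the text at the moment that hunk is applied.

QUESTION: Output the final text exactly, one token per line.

Answer: wqhyn
iflii
qcw
bxu
zejm

Derivation:
Hunk 1: at line 2 remove [cgzc,guaet] add [oxeg] -> 6 lines: wqhyn iflii vkd oxeg pymq zejm
Hunk 2: at line 2 remove [vkd,oxeg,pymq] add [qiyu,bxu] -> 5 lines: wqhyn iflii qiyu bxu zejm
Hunk 3: at line 1 remove [qiyu] add [qcw] -> 5 lines: wqhyn iflii qcw bxu zejm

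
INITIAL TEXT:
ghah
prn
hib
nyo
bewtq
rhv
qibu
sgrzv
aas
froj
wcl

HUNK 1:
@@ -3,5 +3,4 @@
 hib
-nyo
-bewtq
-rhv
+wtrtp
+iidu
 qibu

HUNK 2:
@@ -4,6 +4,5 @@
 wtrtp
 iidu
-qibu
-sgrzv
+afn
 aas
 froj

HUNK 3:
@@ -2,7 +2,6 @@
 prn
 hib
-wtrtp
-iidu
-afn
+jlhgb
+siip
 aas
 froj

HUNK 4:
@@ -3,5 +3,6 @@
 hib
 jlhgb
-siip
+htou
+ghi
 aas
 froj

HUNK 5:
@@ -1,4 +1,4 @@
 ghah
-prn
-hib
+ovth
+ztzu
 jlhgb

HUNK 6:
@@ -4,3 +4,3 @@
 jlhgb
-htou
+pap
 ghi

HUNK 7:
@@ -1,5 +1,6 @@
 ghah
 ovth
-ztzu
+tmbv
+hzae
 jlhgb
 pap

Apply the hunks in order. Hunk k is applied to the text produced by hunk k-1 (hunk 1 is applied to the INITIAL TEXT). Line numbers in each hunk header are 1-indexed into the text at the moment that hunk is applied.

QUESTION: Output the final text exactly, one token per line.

Answer: ghah
ovth
tmbv
hzae
jlhgb
pap
ghi
aas
froj
wcl

Derivation:
Hunk 1: at line 3 remove [nyo,bewtq,rhv] add [wtrtp,iidu] -> 10 lines: ghah prn hib wtrtp iidu qibu sgrzv aas froj wcl
Hunk 2: at line 4 remove [qibu,sgrzv] add [afn] -> 9 lines: ghah prn hib wtrtp iidu afn aas froj wcl
Hunk 3: at line 2 remove [wtrtp,iidu,afn] add [jlhgb,siip] -> 8 lines: ghah prn hib jlhgb siip aas froj wcl
Hunk 4: at line 3 remove [siip] add [htou,ghi] -> 9 lines: ghah prn hib jlhgb htou ghi aas froj wcl
Hunk 5: at line 1 remove [prn,hib] add [ovth,ztzu] -> 9 lines: ghah ovth ztzu jlhgb htou ghi aas froj wcl
Hunk 6: at line 4 remove [htou] add [pap] -> 9 lines: ghah ovth ztzu jlhgb pap ghi aas froj wcl
Hunk 7: at line 1 remove [ztzu] add [tmbv,hzae] -> 10 lines: ghah ovth tmbv hzae jlhgb pap ghi aas froj wcl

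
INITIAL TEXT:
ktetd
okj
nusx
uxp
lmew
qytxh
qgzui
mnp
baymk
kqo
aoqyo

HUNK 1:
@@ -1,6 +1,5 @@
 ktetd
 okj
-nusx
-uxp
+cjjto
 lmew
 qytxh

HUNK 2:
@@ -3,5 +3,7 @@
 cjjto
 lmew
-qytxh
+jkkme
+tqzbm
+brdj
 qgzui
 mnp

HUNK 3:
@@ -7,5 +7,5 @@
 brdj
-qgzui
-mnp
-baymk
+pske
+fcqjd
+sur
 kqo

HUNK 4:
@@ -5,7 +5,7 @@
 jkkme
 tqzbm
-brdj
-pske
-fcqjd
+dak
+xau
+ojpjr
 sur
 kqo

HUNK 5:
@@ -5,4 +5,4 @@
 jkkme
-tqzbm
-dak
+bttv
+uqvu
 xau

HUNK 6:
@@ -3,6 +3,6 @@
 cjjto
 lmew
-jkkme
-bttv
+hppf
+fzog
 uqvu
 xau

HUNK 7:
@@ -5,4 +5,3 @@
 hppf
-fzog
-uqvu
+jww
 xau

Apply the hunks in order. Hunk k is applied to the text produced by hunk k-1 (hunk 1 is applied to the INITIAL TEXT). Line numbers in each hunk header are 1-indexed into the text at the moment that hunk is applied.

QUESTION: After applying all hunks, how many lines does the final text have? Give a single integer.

Answer: 11

Derivation:
Hunk 1: at line 1 remove [nusx,uxp] add [cjjto] -> 10 lines: ktetd okj cjjto lmew qytxh qgzui mnp baymk kqo aoqyo
Hunk 2: at line 3 remove [qytxh] add [jkkme,tqzbm,brdj] -> 12 lines: ktetd okj cjjto lmew jkkme tqzbm brdj qgzui mnp baymk kqo aoqyo
Hunk 3: at line 7 remove [qgzui,mnp,baymk] add [pske,fcqjd,sur] -> 12 lines: ktetd okj cjjto lmew jkkme tqzbm brdj pske fcqjd sur kqo aoqyo
Hunk 4: at line 5 remove [brdj,pske,fcqjd] add [dak,xau,ojpjr] -> 12 lines: ktetd okj cjjto lmew jkkme tqzbm dak xau ojpjr sur kqo aoqyo
Hunk 5: at line 5 remove [tqzbm,dak] add [bttv,uqvu] -> 12 lines: ktetd okj cjjto lmew jkkme bttv uqvu xau ojpjr sur kqo aoqyo
Hunk 6: at line 3 remove [jkkme,bttv] add [hppf,fzog] -> 12 lines: ktetd okj cjjto lmew hppf fzog uqvu xau ojpjr sur kqo aoqyo
Hunk 7: at line 5 remove [fzog,uqvu] add [jww] -> 11 lines: ktetd okj cjjto lmew hppf jww xau ojpjr sur kqo aoqyo
Final line count: 11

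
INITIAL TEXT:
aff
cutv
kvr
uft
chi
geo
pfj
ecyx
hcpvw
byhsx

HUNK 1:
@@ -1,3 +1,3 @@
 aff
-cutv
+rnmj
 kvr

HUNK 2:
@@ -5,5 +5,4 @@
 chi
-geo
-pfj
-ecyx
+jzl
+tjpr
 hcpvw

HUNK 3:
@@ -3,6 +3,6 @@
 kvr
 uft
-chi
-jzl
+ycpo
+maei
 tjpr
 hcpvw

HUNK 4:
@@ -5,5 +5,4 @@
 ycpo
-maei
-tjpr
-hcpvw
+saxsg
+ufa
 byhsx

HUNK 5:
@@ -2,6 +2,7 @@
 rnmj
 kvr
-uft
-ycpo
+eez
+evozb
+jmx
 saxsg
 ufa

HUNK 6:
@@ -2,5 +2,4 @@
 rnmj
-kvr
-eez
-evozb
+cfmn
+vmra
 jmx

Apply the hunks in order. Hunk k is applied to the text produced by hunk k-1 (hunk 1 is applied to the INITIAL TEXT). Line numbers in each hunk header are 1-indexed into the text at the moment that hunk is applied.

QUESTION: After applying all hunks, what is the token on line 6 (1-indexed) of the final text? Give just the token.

Hunk 1: at line 1 remove [cutv] add [rnmj] -> 10 lines: aff rnmj kvr uft chi geo pfj ecyx hcpvw byhsx
Hunk 2: at line 5 remove [geo,pfj,ecyx] add [jzl,tjpr] -> 9 lines: aff rnmj kvr uft chi jzl tjpr hcpvw byhsx
Hunk 3: at line 3 remove [chi,jzl] add [ycpo,maei] -> 9 lines: aff rnmj kvr uft ycpo maei tjpr hcpvw byhsx
Hunk 4: at line 5 remove [maei,tjpr,hcpvw] add [saxsg,ufa] -> 8 lines: aff rnmj kvr uft ycpo saxsg ufa byhsx
Hunk 5: at line 2 remove [uft,ycpo] add [eez,evozb,jmx] -> 9 lines: aff rnmj kvr eez evozb jmx saxsg ufa byhsx
Hunk 6: at line 2 remove [kvr,eez,evozb] add [cfmn,vmra] -> 8 lines: aff rnmj cfmn vmra jmx saxsg ufa byhsx
Final line 6: saxsg

Answer: saxsg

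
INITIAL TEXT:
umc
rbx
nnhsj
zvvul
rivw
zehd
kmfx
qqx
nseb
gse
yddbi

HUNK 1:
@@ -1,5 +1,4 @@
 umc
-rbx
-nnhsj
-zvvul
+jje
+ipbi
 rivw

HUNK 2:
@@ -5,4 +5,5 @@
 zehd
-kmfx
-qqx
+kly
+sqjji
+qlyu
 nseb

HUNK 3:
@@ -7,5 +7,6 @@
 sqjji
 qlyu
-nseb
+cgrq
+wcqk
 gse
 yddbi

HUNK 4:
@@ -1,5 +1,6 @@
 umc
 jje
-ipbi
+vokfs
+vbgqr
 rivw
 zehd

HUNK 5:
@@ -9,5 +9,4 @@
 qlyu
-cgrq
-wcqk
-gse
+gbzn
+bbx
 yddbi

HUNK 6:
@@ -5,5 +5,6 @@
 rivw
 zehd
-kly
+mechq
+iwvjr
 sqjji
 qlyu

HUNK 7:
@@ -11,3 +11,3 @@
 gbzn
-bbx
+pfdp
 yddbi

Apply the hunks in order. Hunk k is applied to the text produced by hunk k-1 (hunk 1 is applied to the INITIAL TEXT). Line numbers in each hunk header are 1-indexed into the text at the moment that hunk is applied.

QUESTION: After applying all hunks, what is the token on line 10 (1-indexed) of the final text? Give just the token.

Hunk 1: at line 1 remove [rbx,nnhsj,zvvul] add [jje,ipbi] -> 10 lines: umc jje ipbi rivw zehd kmfx qqx nseb gse yddbi
Hunk 2: at line 5 remove [kmfx,qqx] add [kly,sqjji,qlyu] -> 11 lines: umc jje ipbi rivw zehd kly sqjji qlyu nseb gse yddbi
Hunk 3: at line 7 remove [nseb] add [cgrq,wcqk] -> 12 lines: umc jje ipbi rivw zehd kly sqjji qlyu cgrq wcqk gse yddbi
Hunk 4: at line 1 remove [ipbi] add [vokfs,vbgqr] -> 13 lines: umc jje vokfs vbgqr rivw zehd kly sqjji qlyu cgrq wcqk gse yddbi
Hunk 5: at line 9 remove [cgrq,wcqk,gse] add [gbzn,bbx] -> 12 lines: umc jje vokfs vbgqr rivw zehd kly sqjji qlyu gbzn bbx yddbi
Hunk 6: at line 5 remove [kly] add [mechq,iwvjr] -> 13 lines: umc jje vokfs vbgqr rivw zehd mechq iwvjr sqjji qlyu gbzn bbx yddbi
Hunk 7: at line 11 remove [bbx] add [pfdp] -> 13 lines: umc jje vokfs vbgqr rivw zehd mechq iwvjr sqjji qlyu gbzn pfdp yddbi
Final line 10: qlyu

Answer: qlyu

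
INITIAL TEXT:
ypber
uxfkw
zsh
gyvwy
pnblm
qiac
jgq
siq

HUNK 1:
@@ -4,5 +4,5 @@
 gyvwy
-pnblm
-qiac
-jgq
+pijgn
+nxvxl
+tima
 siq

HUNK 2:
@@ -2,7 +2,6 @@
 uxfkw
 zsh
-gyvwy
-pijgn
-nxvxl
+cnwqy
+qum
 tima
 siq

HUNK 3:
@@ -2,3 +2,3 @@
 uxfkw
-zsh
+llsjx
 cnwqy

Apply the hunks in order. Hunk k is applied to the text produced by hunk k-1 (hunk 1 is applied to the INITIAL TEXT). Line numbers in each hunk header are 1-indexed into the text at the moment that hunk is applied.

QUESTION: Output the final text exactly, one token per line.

Answer: ypber
uxfkw
llsjx
cnwqy
qum
tima
siq

Derivation:
Hunk 1: at line 4 remove [pnblm,qiac,jgq] add [pijgn,nxvxl,tima] -> 8 lines: ypber uxfkw zsh gyvwy pijgn nxvxl tima siq
Hunk 2: at line 2 remove [gyvwy,pijgn,nxvxl] add [cnwqy,qum] -> 7 lines: ypber uxfkw zsh cnwqy qum tima siq
Hunk 3: at line 2 remove [zsh] add [llsjx] -> 7 lines: ypber uxfkw llsjx cnwqy qum tima siq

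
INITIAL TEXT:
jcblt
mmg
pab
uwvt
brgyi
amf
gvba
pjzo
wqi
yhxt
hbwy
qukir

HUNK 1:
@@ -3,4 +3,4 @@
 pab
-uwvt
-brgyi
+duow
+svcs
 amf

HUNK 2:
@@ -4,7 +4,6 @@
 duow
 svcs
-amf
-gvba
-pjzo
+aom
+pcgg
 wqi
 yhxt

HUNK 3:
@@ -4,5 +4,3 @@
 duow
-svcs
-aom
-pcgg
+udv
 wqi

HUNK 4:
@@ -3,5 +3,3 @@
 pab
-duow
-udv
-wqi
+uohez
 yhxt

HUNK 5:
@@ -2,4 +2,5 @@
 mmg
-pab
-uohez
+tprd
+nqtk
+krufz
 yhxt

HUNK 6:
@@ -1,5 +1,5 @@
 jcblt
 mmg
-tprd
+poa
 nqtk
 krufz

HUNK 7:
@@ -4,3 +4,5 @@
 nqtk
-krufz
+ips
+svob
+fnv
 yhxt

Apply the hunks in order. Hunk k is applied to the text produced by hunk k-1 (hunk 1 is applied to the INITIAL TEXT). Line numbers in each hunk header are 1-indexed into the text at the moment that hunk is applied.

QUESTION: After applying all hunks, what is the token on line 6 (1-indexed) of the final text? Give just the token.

Answer: svob

Derivation:
Hunk 1: at line 3 remove [uwvt,brgyi] add [duow,svcs] -> 12 lines: jcblt mmg pab duow svcs amf gvba pjzo wqi yhxt hbwy qukir
Hunk 2: at line 4 remove [amf,gvba,pjzo] add [aom,pcgg] -> 11 lines: jcblt mmg pab duow svcs aom pcgg wqi yhxt hbwy qukir
Hunk 3: at line 4 remove [svcs,aom,pcgg] add [udv] -> 9 lines: jcblt mmg pab duow udv wqi yhxt hbwy qukir
Hunk 4: at line 3 remove [duow,udv,wqi] add [uohez] -> 7 lines: jcblt mmg pab uohez yhxt hbwy qukir
Hunk 5: at line 2 remove [pab,uohez] add [tprd,nqtk,krufz] -> 8 lines: jcblt mmg tprd nqtk krufz yhxt hbwy qukir
Hunk 6: at line 1 remove [tprd] add [poa] -> 8 lines: jcblt mmg poa nqtk krufz yhxt hbwy qukir
Hunk 7: at line 4 remove [krufz] add [ips,svob,fnv] -> 10 lines: jcblt mmg poa nqtk ips svob fnv yhxt hbwy qukir
Final line 6: svob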